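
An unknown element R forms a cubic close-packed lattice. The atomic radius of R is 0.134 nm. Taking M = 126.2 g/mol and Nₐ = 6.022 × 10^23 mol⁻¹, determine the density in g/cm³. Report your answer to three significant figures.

In an FCC lattice, atoms touch along the face diagonal, so √2·a = 4r, giving a = 0.3790 nm = 3.790 × 10^-8 cm.
With Z = 4, ρ = Z·M/(N_A·a³) = 4 × 126.2 / (6.022 × 10²³ × 5.444 × 10^-23) = 15.40 g/cm³.

15.4 g/cm³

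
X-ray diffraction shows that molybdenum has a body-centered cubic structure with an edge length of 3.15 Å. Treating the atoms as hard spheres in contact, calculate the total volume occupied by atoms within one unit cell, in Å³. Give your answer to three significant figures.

In a BCC lattice atoms touch along the body diagonal, so √3·a = 4r, so r = 0.4330a = 1.364 Å.
V_atoms = Z × (4/3)πr³ = 2 × (4/3)π × (1.364)³ = 21.3 Å³.

21.3 Å³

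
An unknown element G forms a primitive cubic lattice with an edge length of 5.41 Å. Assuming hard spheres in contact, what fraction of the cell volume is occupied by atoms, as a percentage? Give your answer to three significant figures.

In a simple cubic lattice atoms touch along the cell edge, so a = 2r, so r = 0.5000a = 2.705 Å.
Packing fraction = Z·(4/3)πr³ / a³ = 1 × (4/3)π × (2.705)³ / (5.41)³ = 0.5236 = 52.4%.

52.4%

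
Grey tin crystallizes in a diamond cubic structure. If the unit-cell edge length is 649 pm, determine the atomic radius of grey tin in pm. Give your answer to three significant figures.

141 pm

In a diamond cubic lattice, nearest neighbors lie along the body diagonal with √3·a = 8r.
r = √3·a/8 = 1.7321 × 649 / 8 = 141 pm.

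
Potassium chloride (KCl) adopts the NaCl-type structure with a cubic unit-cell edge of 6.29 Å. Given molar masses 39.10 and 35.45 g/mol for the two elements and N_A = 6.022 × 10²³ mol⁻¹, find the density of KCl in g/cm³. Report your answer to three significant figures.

The NaCl-type structure contains Z = 4 formula units per cell; M(KCl) = 39.10 + 35.45 = 74.55 g/mol.
a³ = (6.290 × 10^-8 cm)³ = 2.489 × 10^-22 cm³.
ρ = 4 × 74.55 / (6.022 × 10²³ × 2.489 × 10^-22) = 1.990 g/cm³.

1.99 g/cm³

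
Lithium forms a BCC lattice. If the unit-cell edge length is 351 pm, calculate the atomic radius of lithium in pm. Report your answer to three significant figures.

152 pm

In a BCC lattice, atoms touch along the body diagonal, so √3·a = 4r.
r = √3·a/4 = 1.7321 × 351 / 4 = 152 pm.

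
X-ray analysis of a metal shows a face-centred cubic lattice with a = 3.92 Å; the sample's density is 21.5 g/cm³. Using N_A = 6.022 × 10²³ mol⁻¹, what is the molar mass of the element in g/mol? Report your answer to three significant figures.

An FCC cell has Z = 4 atoms; a = 3.920 × 10^-8 cm.
M = ρ·N_A·a³/Z = 21.5 × 6.022 × 10²³ × 6.024 × 10^-23 / 4 = 195 g/mol.

195 g/mol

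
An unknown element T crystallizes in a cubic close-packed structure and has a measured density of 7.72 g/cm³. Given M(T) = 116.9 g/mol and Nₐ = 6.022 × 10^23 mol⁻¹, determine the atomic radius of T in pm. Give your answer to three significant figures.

164 pm

For an FCC cell (Z = 4), a³ = Z·M/(N_A·ρ) = 4 × 116.9 / (6.022 × 10²³ × 7.720) = 1.006 × 10^-22 cm³, so a = 4.651 × 10^-8 cm = 465.1 pm.
Atoms touch along the face diagonal, so √2·a = 4r, so r = 0.3536 × a = 164 pm.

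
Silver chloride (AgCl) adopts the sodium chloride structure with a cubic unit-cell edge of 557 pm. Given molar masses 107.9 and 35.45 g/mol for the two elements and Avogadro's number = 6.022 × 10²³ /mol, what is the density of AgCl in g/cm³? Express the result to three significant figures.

The sodium chloride structure contains Z = 4 formula units per cell; M(AgCl) = 107.9 + 35.45 = 143.35 g/mol.
a³ = (5.570 × 10^-8 cm)³ = 1.728 × 10^-22 cm³.
ρ = 4 × 143.35 / (6.022 × 10²³ × 1.728 × 10^-22) = 5.510 g/cm³.

5.51 g/cm³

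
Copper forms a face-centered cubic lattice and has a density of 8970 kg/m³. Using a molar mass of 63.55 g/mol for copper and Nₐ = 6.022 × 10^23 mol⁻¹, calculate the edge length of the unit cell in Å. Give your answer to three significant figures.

With Z = 4 atoms per FCC cell, a³ = Z·M/(N_A·ρ) = 4 × 63.55 / (6.022 × 10²³ × 8.970 g/cm³) = 4.706 × 10^-23 cm³.
a = (4.706 × 10^-23)^(1/3) = 3.610 × 10^-8 cm = 3.61 Å.

3.61 Å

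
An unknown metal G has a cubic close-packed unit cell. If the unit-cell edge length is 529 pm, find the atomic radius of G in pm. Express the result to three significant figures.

In an FCC lattice, atoms touch along the face diagonal, so √2·a = 4r.
r = √2·a/4 = 1.4142 × 529 / 4 = 187 pm.

187 pm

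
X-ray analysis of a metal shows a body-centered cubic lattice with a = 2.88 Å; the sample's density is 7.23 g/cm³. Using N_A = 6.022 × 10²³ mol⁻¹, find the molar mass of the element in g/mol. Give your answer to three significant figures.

52.0 g/mol

A BCC cell has Z = 2 atoms; a = 2.880 × 10^-8 cm.
M = ρ·N_A·a³/Z = 7.23 × 6.022 × 10²³ × 2.389 × 10^-23 / 2 = 52.0 g/mol.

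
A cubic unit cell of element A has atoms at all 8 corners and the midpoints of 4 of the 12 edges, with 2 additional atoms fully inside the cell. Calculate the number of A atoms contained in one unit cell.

Corner atoms are shared by 8 cells (1/8 each), edge atoms by 4 (1/4 each), interior atoms are unshared.
Net atoms = 8 × 1/8 + 4 × 1/4 + 2 = 1 + 1 + 2 = 4.

4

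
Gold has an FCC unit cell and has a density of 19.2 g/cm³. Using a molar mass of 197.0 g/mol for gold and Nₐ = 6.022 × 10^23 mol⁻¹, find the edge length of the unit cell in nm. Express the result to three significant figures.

With Z = 4 atoms per FCC cell, a³ = Z·M/(N_A·ρ) = 4 × 197.0 / (6.022 × 10²³ × 19.20 g/cm³) = 6.815 × 10^-23 cm³.
a = (6.815 × 10^-23)^(1/3) = 4.085 × 10^-8 cm = 0.408 nm.

0.408 nm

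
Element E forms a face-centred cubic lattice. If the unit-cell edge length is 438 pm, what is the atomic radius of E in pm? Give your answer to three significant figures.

155 pm

In an FCC lattice, atoms touch along the face diagonal, so √2·a = 4r.
r = √2·a/4 = 1.4142 × 438 / 4 = 155 pm.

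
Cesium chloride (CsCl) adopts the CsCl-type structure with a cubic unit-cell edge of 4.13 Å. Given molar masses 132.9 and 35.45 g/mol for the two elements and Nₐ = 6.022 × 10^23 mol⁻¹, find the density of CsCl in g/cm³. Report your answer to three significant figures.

3.97 g/cm³

The CsCl-type structure contains Z = 1 formula unit per cell; M(CsCl) = 132.9 + 35.45 = 168.35 g/mol.
a³ = (4.130 × 10^-8 cm)³ = 7.044 × 10^-23 cm³.
ρ = 1 × 168.35 / (6.022 × 10²³ × 7.044 × 10^-23) = 3.968 g/cm³.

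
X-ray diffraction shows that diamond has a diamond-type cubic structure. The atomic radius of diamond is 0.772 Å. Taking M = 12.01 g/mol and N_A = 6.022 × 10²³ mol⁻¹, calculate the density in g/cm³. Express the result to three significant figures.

3.52 g/cm³

In a diamond cubic lattice, nearest neighbors lie along the body diagonal with √3·a = 8r, giving a = 3.566 Å = 3.566 × 10^-8 cm.
With Z = 8, ρ = Z·M/(N_A·a³) = 8 × 12.01 / (6.022 × 10²³ × 4.534 × 10^-23) = 3.519 g/cm³.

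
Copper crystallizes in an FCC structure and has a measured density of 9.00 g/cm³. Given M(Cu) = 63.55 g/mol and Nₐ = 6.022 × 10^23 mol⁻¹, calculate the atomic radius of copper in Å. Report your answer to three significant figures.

For an FCC cell (Z = 4), a³ = Z·M/(N_A·ρ) = 4 × 63.55 / (6.022 × 10²³ × 9.000) = 4.690 × 10^-23 cm³, so a = 3.606 × 10^-8 cm = 3.606 Å.
Atoms touch along the face diagonal, so √2·a = 4r, so r = 0.3536 × a = 1.28 Å.

1.28 Å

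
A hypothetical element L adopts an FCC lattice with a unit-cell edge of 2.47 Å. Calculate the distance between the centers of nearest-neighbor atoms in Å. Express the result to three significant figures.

In an FCC structure, atoms touch along the face diagonal, so √2·a = 4r; the nearest-neighbor distance equals 2r = 0.7071·a.
d = 0.7071 × 2.47 = 1.75 Å.

1.75 Å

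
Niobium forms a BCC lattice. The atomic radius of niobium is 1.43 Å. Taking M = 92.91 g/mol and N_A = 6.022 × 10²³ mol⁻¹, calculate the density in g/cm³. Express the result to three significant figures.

In a BCC lattice, atoms touch along the body diagonal, so √3·a = 4r, giving a = 3.302 Å = 3.302 × 10^-8 cm.
With Z = 2, ρ = Z·M/(N_A·a³) = 2 × 92.91 / (6.022 × 10²³ × 3.602 × 10^-23) = 8.567 g/cm³.

8.57 g/cm³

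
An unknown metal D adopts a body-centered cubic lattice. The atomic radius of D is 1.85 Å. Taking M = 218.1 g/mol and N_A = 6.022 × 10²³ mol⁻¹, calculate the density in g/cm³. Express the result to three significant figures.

9.29 g/cm³

In a BCC lattice, atoms touch along the body diagonal, so √3·a = 4r, giving a = 4.272 Å = 4.272 × 10^-8 cm.
With Z = 2, ρ = Z·M/(N_A·a³) = 2 × 218.1 / (6.022 × 10²³ × 7.799 × 10^-23) = 9.288 g/cm³.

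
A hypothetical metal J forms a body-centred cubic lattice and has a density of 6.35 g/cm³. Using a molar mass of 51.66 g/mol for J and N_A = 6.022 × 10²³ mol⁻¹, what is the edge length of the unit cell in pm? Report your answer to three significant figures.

With Z = 2 atoms per BCC cell, a³ = Z·M/(N_A·ρ) = 2 × 51.66 / (6.022 × 10²³ × 6.350 g/cm³) = 2.702 × 10^-23 cm³.
a = (2.702 × 10^-23)^(1/3) = 3.001 × 10^-8 cm = 300 pm.

300 pm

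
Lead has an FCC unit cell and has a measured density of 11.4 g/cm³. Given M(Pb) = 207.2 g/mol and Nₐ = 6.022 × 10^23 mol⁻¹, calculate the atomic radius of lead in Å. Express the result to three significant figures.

For an FCC cell (Z = 4), a³ = Z·M/(N_A·ρ) = 4 × 207.2 / (6.022 × 10²³ × 11.40) = 1.207 × 10^-22 cm³, so a = 4.942 × 10^-8 cm = 4.942 Å.
Atoms touch along the face diagonal, so √2·a = 4r, so r = 0.3536 × a = 1.75 Å.

1.75 Å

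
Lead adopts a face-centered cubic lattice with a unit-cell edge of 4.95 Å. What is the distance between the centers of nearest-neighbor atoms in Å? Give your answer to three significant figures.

In an FCC structure, atoms touch along the face diagonal, so √2·a = 4r; the nearest-neighbor distance equals 2r = 0.7071·a.
d = 0.7071 × 4.95 = 3.50 Å.

3.50 Å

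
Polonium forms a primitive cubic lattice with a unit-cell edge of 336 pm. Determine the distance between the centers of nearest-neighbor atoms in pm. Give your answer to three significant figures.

In a simple cubic structure, atoms touch along the cell edge, so a = 2r; the nearest-neighbor distance equals 2r = 1.000·a.
d = 1.000 × 336 = 336 pm.

336 pm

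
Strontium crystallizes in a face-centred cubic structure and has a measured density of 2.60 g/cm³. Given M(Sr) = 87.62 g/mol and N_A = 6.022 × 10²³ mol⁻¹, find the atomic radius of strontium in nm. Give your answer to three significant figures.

0.215 nm

For an FCC cell (Z = 4), a³ = Z·M/(N_A·ρ) = 4 × 87.62 / (6.022 × 10²³ × 2.600) = 2.238 × 10^-22 cm³, so a = 6.072 × 10^-8 cm = 0.6072 nm.
Atoms touch along the face diagonal, so √2·a = 4r, so r = 0.3536 × a = 0.215 nm.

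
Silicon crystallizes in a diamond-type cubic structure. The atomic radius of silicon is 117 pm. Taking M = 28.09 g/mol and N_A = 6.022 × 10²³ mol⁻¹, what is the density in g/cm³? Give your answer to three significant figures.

2.36 g/cm³

In a diamond cubic lattice, nearest neighbors lie along the body diagonal with √3·a = 8r, giving a = 540.4 pm = 5.404 × 10^-8 cm.
With Z = 8, ρ = Z·M/(N_A·a³) = 8 × 28.09 / (6.022 × 10²³ × 1.578 × 10^-22) = 2.365 g/cm³.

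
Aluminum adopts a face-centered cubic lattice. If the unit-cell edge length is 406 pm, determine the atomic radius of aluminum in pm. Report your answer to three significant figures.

144 pm

In an FCC lattice, atoms touch along the face diagonal, so √2·a = 4r.
r = √2·a/4 = 1.4142 × 406 / 4 = 144 pm.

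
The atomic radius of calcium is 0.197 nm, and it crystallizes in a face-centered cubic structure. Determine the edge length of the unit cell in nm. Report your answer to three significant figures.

0.557 nm

In an FCC lattice, atoms touch along the face diagonal, so √2·a = 4r.
a = 4r/√2 = 4 × 0.197 / 1.4142 = 0.557 nm.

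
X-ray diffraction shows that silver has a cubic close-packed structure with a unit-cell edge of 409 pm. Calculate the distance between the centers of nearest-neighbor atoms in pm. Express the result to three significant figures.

In an FCC structure, atoms touch along the face diagonal, so √2·a = 4r; the nearest-neighbor distance equals 2r = 0.7071·a.
d = 0.7071 × 409 = 289 pm.

289 pm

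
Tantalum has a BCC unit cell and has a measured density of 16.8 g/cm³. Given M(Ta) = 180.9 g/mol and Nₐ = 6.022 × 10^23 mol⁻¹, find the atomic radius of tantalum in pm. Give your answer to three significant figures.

143 pm

For a BCC cell (Z = 2), a³ = Z·M/(N_A·ρ) = 2 × 180.9 / (6.022 × 10²³ × 16.80) = 3.576 × 10^-23 cm³, so a = 3.295 × 10^-8 cm = 329.5 pm.
Atoms touch along the body diagonal, so √3·a = 4r, so r = 0.4330 × a = 143 pm.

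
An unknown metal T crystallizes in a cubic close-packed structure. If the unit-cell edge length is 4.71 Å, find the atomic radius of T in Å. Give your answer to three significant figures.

1.67 Å

In an FCC lattice, atoms touch along the face diagonal, so √2·a = 4r.
r = √2·a/4 = 1.4142 × 4.71 / 4 = 1.67 Å.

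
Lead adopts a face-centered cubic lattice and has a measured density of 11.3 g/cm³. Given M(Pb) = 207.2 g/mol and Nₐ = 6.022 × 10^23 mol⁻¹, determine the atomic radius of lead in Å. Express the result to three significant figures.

1.75 Å

For an FCC cell (Z = 4), a³ = Z·M/(N_A·ρ) = 4 × 207.2 / (6.022 × 10²³ × 11.30) = 1.218 × 10^-22 cm³, so a = 4.957 × 10^-8 cm = 4.957 Å.
Atoms touch along the face diagonal, so √2·a = 4r, so r = 0.3536 × a = 1.75 Å.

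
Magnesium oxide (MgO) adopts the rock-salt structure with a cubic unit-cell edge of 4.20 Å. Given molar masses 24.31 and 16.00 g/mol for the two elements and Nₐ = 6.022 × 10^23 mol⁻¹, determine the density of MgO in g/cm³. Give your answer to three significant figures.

3.61 g/cm³

The rock-salt structure contains Z = 4 formula units per cell; M(MgO) = 24.31 + 16.00 = 40.31 g/mol.
a³ = (4.200 × 10^-8 cm)³ = 7.409 × 10^-23 cm³.
ρ = 4 × 40.31 / (6.022 × 10²³ × 7.409 × 10^-23) = 3.614 g/cm³.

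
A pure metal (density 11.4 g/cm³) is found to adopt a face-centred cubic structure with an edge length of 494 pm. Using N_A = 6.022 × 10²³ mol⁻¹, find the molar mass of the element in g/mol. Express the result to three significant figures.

207 g/mol

An FCC cell has Z = 4 atoms; a = 4.940 × 10^-8 cm.
M = ρ·N_A·a³/Z = 11.4 × 6.022 × 10²³ × 1.206 × 10^-22 / 4 = 207 g/mol.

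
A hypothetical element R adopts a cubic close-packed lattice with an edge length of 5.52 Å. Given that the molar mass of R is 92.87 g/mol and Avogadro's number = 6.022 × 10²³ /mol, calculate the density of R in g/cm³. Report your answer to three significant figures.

An FCC unit cell contains Z = 4 atoms.
Cell volume: a³ = (5.52 Å)³ = (5.520 × 10^-8 cm)³ = 1.682 × 10^-22 cm³.
ρ = Z·M/(N_A·a³) = 4 × 92.87 / (6.022 × 10²³ × 1.682 × 10^-22) = 3.668 g/cm³.

3.67 g/cm³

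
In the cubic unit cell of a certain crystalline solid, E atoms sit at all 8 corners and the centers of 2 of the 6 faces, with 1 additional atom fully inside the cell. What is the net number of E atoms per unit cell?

Corner atoms are shared by 8 cells (1/8 each), face atoms by 2 (1/2 each), interior atoms are unshared.
Net atoms = 8 × 1/8 + 2 × 1/2 + 1 = 1 + 1 + 1 = 3.

3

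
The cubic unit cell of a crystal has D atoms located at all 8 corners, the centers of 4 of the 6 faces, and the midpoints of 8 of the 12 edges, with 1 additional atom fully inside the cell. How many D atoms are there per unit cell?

6

Corner atoms are shared by 8 cells (1/8 each), face atoms by 2 (1/2 each), edge atoms by 4 (1/4 each), interior atoms are unshared.
Net atoms = 8 × 1/8 + 4 × 1/2 + 8 × 1/4 + 1 = 1 + 2 + 2 + 1 = 6.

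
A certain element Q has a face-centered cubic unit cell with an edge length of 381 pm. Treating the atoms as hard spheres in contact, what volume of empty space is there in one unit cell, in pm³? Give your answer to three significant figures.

In an FCC lattice atoms touch along the face diagonal, so √2·a = 4r, so r = 0.3536a = 134.7 pm.
V_cell = a³ = 5.531 × 10^7 pm³; V_atoms = 4 × (4/3)πr³ = 4.095 × 10^7 pm³.
Empty space = 5.531 × 10^7 − 4.095 × 10^7 = 1.44 × 10^7 pm³.

1.44 × 10^7 pm³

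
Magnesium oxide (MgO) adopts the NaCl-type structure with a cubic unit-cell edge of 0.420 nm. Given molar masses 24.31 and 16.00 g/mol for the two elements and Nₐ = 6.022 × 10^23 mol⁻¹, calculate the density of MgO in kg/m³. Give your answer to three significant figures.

The NaCl-type structure contains Z = 4 formula units per cell; M(MgO) = 24.31 + 16.00 = 40.31 g/mol.
a³ = (4.200 × 10^-8 cm)³ = 7.409 × 10^-23 cm³.
ρ = 4 × 40.31 / (6.022 × 10²³ × 7.409 × 10^-23) = 3.614 g/cm³ = 3610 kg/m³.

3610 kg/m³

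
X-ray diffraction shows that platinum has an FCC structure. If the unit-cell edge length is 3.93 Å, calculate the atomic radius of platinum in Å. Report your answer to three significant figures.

1.39 Å

In an FCC lattice, atoms touch along the face diagonal, so √2·a = 4r.
r = √2·a/4 = 1.4142 × 3.93 / 4 = 1.39 Å.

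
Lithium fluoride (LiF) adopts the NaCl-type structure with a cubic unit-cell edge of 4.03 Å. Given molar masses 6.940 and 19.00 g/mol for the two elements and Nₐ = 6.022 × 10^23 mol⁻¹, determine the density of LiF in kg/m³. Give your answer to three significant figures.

2630 kg/m³

The NaCl-type structure contains Z = 4 formula units per cell; M(LiF) = 6.940 + 19.00 = 25.94 g/mol.
a³ = (4.030 × 10^-8 cm)³ = 6.545 × 10^-23 cm³.
ρ = 4 × 25.94 / (6.022 × 10²³ × 6.545 × 10^-23) = 2.633 g/cm³ = 2630 kg/m³.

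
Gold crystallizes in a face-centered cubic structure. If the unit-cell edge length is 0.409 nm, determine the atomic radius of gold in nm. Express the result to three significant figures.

0.145 nm

In an FCC lattice, atoms touch along the face diagonal, so √2·a = 4r.
r = √2·a/4 = 1.4142 × 0.409 / 4 = 0.145 nm.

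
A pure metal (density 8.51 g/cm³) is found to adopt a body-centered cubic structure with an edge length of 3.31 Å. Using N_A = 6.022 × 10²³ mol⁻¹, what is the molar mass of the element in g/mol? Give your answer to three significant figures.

92.9 g/mol

A BCC cell has Z = 2 atoms; a = 3.310 × 10^-8 cm.
M = ρ·N_A·a³/Z = 8.51 × 6.022 × 10²³ × 3.626 × 10^-23 / 2 = 92.9 g/mol.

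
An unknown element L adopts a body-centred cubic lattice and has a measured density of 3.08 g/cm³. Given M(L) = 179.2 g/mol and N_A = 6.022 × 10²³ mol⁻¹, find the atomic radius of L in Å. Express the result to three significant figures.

2.50 Å

For a BCC cell (Z = 2), a³ = Z·M/(N_A·ρ) = 2 × 179.2 / (6.022 × 10²³ × 3.080) = 1.932 × 10^-22 cm³, so a = 5.781 × 10^-8 cm = 5.781 Å.
Atoms touch along the body diagonal, so √3·a = 4r, so r = 0.4330 × a = 2.50 Å.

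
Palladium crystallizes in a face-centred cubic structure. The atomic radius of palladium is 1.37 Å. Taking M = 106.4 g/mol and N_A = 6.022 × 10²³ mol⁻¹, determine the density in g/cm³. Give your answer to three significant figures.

In an FCC lattice, atoms touch along the face diagonal, so √2·a = 4r, giving a = 3.875 Å = 3.875 × 10^-8 cm.
With Z = 4, ρ = Z·M/(N_A·a³) = 4 × 106.4 / (6.022 × 10²³ × 5.818 × 10^-23) = 12.15 g/cm³.

12.1 g/cm³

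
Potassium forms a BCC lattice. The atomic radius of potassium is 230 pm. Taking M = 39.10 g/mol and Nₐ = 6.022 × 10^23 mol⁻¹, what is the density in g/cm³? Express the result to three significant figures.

In a BCC lattice, atoms touch along the body diagonal, so √3·a = 4r, giving a = 531.2 pm = 5.312 × 10^-8 cm.
With Z = 2, ρ = Z·M/(N_A·a³) = 2 × 39.10 / (6.022 × 10²³ × 1.499 × 10^-22) = 0.8665 g/cm³.

0.867 g/cm³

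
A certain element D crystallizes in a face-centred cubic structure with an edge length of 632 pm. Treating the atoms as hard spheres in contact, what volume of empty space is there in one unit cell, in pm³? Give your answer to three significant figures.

6.55 × 10^7 pm³

In an FCC lattice atoms touch along the face diagonal, so √2·a = 4r, so r = 0.3536a = 223.4 pm.
V_cell = a³ = 2.524 × 10^8 pm³; V_atoms = 4 × (4/3)πr³ = 1.869 × 10^8 pm³.
Empty space = 2.524 × 10^8 − 1.869 × 10^8 = 6.55 × 10^7 pm³.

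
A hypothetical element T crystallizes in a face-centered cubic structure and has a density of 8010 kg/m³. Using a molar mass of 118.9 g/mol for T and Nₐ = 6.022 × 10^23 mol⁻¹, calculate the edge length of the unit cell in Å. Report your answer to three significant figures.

With Z = 4 atoms per FCC cell, a³ = Z·M/(N_A·ρ) = 4 × 118.9 / (6.022 × 10²³ × 8.010 g/cm³) = 9.860 × 10^-23 cm³.
a = (9.860 × 10^-23)^(1/3) = 4.620 × 10^-8 cm = 4.62 Å.

4.62 Å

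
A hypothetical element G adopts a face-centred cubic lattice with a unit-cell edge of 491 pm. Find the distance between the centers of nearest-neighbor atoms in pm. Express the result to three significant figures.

In an FCC structure, atoms touch along the face diagonal, so √2·a = 4r; the nearest-neighbor distance equals 2r = 0.7071·a.
d = 0.7071 × 491 = 347 pm.

347 pm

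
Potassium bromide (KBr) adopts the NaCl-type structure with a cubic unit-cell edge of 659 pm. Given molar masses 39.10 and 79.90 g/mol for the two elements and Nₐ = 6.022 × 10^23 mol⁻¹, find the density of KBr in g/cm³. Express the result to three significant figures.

The NaCl-type structure contains Z = 4 formula units per cell; M(KBr) = 39.10 + 79.90 = 119.0 g/mol.
a³ = (6.590 × 10^-8 cm)³ = 2.862 × 10^-22 cm³.
ρ = 4 × 119.0 / (6.022 × 10²³ × 2.862 × 10^-22) = 2.762 g/cm³.

2.76 g/cm³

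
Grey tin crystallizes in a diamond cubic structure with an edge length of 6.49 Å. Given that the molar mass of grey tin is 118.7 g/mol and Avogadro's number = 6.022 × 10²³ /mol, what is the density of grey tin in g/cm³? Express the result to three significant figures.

A diamond cubic unit cell contains Z = 8 atoms.
Cell volume: a³ = (6.49 Å)³ = (6.490 × 10^-8 cm)³ = 2.734 × 10^-22 cm³.
ρ = Z·M/(N_A·a³) = 8 × 118.7 / (6.022 × 10²³ × 2.734 × 10^-22) = 5.769 g/cm³.

5.77 g/cm³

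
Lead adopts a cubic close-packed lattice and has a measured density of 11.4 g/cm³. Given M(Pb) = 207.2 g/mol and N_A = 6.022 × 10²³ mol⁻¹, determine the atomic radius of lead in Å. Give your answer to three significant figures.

For an FCC cell (Z = 4), a³ = Z·M/(N_A·ρ) = 4 × 207.2 / (6.022 × 10²³ × 11.40) = 1.207 × 10^-22 cm³, so a = 4.942 × 10^-8 cm = 4.942 Å.
Atoms touch along the face diagonal, so √2·a = 4r, so r = 0.3536 × a = 1.75 Å.

1.75 Å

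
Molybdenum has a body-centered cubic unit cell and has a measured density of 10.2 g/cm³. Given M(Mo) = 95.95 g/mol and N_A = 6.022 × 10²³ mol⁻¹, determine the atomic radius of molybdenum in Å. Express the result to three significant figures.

1.36 Å

For a BCC cell (Z = 2), a³ = Z·M/(N_A·ρ) = 2 × 95.95 / (6.022 × 10²³ × 10.20) = 3.124 × 10^-23 cm³, so a = 3.150 × 10^-8 cm = 3.150 Å.
Atoms touch along the body diagonal, so √3·a = 4r, so r = 0.4330 × a = 1.36 Å.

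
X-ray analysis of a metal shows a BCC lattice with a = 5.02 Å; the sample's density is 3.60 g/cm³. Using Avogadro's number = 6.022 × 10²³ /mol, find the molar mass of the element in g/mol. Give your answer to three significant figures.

137 g/mol

A BCC cell has Z = 2 atoms; a = 5.020 × 10^-8 cm.
M = ρ·N_A·a³/Z = 3.60 × 6.022 × 10²³ × 1.265 × 10^-22 / 2 = 137 g/mol.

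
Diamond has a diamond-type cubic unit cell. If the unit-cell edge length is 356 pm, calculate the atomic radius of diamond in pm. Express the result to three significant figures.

77.1 pm

In a diamond cubic lattice, nearest neighbors lie along the body diagonal with √3·a = 8r.
r = √3·a/8 = 1.7321 × 356 / 8 = 77.1 pm.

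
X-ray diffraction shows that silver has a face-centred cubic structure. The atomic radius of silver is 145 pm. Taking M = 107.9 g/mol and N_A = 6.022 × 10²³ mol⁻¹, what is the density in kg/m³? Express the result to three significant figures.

In an FCC lattice, atoms touch along the face diagonal, so √2·a = 4r, giving a = 410.1 pm = 4.101 × 10^-8 cm.
With Z = 4, ρ = Z·M/(N_A·a³) = 4 × 107.9 / (6.022 × 10²³ × 6.898 × 10^-23) = 10.39 g/cm³ = 10400 kg/m³.

10400 kg/m³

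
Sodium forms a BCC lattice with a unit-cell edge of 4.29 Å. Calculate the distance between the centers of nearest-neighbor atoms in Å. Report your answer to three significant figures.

In a BCC structure, atoms touch along the body diagonal, so √3·a = 4r; the nearest-neighbor distance equals 2r = 0.8660·a.
d = 0.8660 × 4.29 = 3.72 Å.

3.72 Å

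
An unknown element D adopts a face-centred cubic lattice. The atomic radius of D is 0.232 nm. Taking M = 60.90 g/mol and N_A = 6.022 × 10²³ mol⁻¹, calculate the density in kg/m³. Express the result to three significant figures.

In an FCC lattice, atoms touch along the face diagonal, so √2·a = 4r, giving a = 0.6562 nm = 6.562 × 10^-8 cm.
With Z = 4, ρ = Z·M/(N_A·a³) = 4 × 60.90 / (6.022 × 10²³ × 2.826 × 10^-22) = 1.432 g/cm³ = 1430 kg/m³.

1430 kg/m³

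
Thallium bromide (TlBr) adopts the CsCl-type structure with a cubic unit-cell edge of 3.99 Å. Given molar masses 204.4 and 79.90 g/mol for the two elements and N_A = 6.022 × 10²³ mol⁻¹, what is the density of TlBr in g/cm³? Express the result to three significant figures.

The CsCl-type structure contains Z = 1 formula unit per cell; M(TlBr) = 204.4 + 79.90 = 284.3 g/mol.
a³ = (3.990 × 10^-8 cm)³ = 6.352 × 10^-23 cm³.
ρ = 1 × 284.3 / (6.022 × 10²³ × 6.352 × 10^-23) = 7.432 g/cm³.

7.43 g/cm³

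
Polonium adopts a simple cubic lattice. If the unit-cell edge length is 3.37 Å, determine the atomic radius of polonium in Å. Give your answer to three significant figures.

In a simple cubic lattice, atoms touch along the cell edge, so a = 2r.
r = a/2 = 3.37/2 = 1.69 Å.

1.69 Å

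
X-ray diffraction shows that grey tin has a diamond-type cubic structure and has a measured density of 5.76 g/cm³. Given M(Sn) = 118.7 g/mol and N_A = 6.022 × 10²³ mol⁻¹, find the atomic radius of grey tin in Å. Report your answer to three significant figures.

1.41 Å

For a diamond cubic cell (Z = 8), a³ = Z·M/(N_A·ρ) = 8 × 118.7 / (6.022 × 10²³ × 5.760) = 2.738 × 10^-22 cm³, so a = 6.493 × 10^-8 cm = 6.493 Å.
Nearest neighbors lie along the body diagonal with √3·a = 8r, so r = 0.2165 × a = 1.41 Å.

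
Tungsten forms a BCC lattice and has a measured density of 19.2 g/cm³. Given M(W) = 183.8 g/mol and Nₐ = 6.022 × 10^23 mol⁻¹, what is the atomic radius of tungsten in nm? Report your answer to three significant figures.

0.137 nm

For a BCC cell (Z = 2), a³ = Z·M/(N_A·ρ) = 2 × 183.8 / (6.022 × 10²³ × 19.20) = 3.179 × 10^-23 cm³, so a = 3.168 × 10^-8 cm = 0.3168 nm.
Atoms touch along the body diagonal, so √3·a = 4r, so r = 0.4330 × a = 0.137 nm.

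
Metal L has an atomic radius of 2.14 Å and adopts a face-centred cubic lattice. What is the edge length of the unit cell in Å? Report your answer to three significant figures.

In an FCC lattice, atoms touch along the face diagonal, so √2·a = 4r.
a = 4r/√2 = 4 × 2.14 / 1.4142 = 6.05 Å.

6.05 Å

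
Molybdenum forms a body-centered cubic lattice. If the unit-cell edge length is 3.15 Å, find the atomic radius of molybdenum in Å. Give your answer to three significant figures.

In a BCC lattice, atoms touch along the body diagonal, so √3·a = 4r.
r = √3·a/4 = 1.7321 × 3.15 / 4 = 1.36 Å.

1.36 Å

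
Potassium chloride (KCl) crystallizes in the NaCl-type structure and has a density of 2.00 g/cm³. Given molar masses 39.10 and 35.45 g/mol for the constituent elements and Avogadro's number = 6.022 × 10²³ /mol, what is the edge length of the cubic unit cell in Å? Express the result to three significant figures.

M(KCl) = 74.55 g/mol; Z = 4 formula units per cell.
a³ = Z·M/(N_A·ρ) = 4 × 74.55 / (6.022 × 10²³ × 2.00) = 2.476 × 10^-22 cm³, so a = 6.279 × 10^-8 cm = 6.28 Å.

6.28 Å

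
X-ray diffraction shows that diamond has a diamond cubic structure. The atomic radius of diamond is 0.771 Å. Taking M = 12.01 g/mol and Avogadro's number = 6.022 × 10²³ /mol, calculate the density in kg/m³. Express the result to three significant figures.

3530 kg/m³

In a diamond cubic lattice, nearest neighbors lie along the body diagonal with √3·a = 8r, giving a = 3.561 Å = 3.561 × 10^-8 cm.
With Z = 8, ρ = Z·M/(N_A·a³) = 8 × 12.01 / (6.022 × 10²³ × 4.516 × 10^-23) = 3.533 g/cm³ = 3530 kg/m³.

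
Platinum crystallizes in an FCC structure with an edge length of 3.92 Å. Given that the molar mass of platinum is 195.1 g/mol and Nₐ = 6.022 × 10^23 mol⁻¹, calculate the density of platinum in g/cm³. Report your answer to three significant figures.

21.5 g/cm³

An FCC unit cell contains Z = 4 atoms.
Cell volume: a³ = (3.92 Å)³ = (3.920 × 10^-8 cm)³ = 6.024 × 10^-23 cm³.
ρ = Z·M/(N_A·a³) = 4 × 195.1 / (6.022 × 10²³ × 6.024 × 10^-23) = 21.51 g/cm³.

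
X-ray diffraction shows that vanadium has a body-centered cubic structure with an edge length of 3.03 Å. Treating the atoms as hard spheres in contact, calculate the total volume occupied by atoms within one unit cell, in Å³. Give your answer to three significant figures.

18.9 Å³

In a BCC lattice atoms touch along the body diagonal, so √3·a = 4r, so r = 0.4330a = 1.312 Å.
V_atoms = Z × (4/3)πr³ = 2 × (4/3)π × (1.312)³ = 18.9 Å³.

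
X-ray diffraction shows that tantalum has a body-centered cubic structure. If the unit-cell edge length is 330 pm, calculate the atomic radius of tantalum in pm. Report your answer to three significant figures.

143 pm

In a BCC lattice, atoms touch along the body diagonal, so √3·a = 4r.
r = √3·a/4 = 1.7321 × 330 / 4 = 143 pm.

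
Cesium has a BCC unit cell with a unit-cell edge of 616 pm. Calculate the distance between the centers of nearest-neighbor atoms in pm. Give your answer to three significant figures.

533 pm

In a BCC structure, atoms touch along the body diagonal, so √3·a = 4r; the nearest-neighbor distance equals 2r = 0.8660·a.
d = 0.8660 × 616 = 533 pm.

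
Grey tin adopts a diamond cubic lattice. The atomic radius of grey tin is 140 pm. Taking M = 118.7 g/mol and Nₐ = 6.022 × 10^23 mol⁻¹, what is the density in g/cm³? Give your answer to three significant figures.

5.83 g/cm³

In a diamond cubic lattice, nearest neighbors lie along the body diagonal with √3·a = 8r, giving a = 646.6 pm = 6.466 × 10^-8 cm.
With Z = 8, ρ = Z·M/(N_A·a³) = 8 × 118.7 / (6.022 × 10²³ × 2.704 × 10^-22) = 5.832 g/cm³.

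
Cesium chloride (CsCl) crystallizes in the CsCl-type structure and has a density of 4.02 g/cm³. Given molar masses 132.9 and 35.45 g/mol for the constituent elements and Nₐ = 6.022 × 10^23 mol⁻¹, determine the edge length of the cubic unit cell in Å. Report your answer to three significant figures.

4.11 Å

M(CsCl) = 168.35 g/mol; Z = 1 formula unit per cell.
a³ = Z·M/(N_A·ρ) = 1 × 168.35 / (6.022 × 10²³ × 4.02) = 6.954 × 10^-23 cm³, so a = 4.112 × 10^-8 cm = 4.11 Å.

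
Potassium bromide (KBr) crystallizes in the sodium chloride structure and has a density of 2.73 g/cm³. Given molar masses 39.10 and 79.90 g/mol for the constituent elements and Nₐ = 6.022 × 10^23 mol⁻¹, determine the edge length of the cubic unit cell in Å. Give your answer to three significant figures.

M(KBr) = 119.0 g/mol; Z = 4 formula units per cell.
a³ = Z·M/(N_A·ρ) = 4 × 119.0 / (6.022 × 10²³ × 2.73) = 2.895 × 10^-22 cm³, so a = 6.616 × 10^-8 cm = 6.62 Å.

6.62 Å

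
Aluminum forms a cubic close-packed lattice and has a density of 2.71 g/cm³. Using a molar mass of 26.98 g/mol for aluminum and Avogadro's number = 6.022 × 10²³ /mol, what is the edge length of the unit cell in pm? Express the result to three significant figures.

404 pm

With Z = 4 atoms per FCC cell, a³ = Z·M/(N_A·ρ) = 4 × 26.98 / (6.022 × 10²³ × 2.710 g/cm³) = 6.613 × 10^-23 cm³.
a = (6.613 × 10^-23)^(1/3) = 4.044 × 10^-8 cm = 404 pm.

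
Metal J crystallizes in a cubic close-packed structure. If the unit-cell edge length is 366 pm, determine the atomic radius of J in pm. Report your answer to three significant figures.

129 pm

In an FCC lattice, atoms touch along the face diagonal, so √2·a = 4r.
r = √2·a/4 = 1.4142 × 366 / 4 = 129 pm.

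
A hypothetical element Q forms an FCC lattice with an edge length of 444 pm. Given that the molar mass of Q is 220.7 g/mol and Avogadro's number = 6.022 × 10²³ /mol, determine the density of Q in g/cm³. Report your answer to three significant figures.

An FCC unit cell contains Z = 4 atoms.
Cell volume: a³ = (444 pm)³ = (4.440 × 10^-8 cm)³ = 8.753 × 10^-23 cm³.
ρ = Z·M/(N_A·a³) = 4 × 220.7 / (6.022 × 10²³ × 8.753 × 10^-23) = 16.75 g/cm³.

16.7 g/cm³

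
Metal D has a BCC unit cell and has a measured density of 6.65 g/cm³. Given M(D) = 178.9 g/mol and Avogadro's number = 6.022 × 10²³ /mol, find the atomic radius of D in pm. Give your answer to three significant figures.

For a BCC cell (Z = 2), a³ = Z·M/(N_A·ρ) = 2 × 178.9 / (6.022 × 10²³ × 6.650) = 8.935 × 10^-23 cm³, so a = 4.471 × 10^-8 cm = 447.1 pm.
Atoms touch along the body diagonal, so √3·a = 4r, so r = 0.4330 × a = 194 pm.

194 pm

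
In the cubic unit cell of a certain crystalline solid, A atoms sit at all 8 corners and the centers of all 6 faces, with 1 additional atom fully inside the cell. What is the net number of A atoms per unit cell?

Corner atoms are shared by 8 cells (1/8 each), face atoms by 2 (1/2 each), interior atoms are unshared.
Net atoms = 8 × 1/8 + 6 × 1/2 + 1 = 1 + 3 + 1 = 5.

5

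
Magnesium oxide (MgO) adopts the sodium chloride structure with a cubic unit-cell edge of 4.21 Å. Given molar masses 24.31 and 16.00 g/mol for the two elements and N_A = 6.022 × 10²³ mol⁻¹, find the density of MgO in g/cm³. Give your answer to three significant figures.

The sodium chloride structure contains Z = 4 formula units per cell; M(MgO) = 24.31 + 16.00 = 40.31 g/mol.
a³ = (4.210 × 10^-8 cm)³ = 7.462 × 10^-23 cm³.
ρ = 4 × 40.31 / (6.022 × 10²³ × 7.462 × 10^-23) = 3.588 g/cm³.

3.59 g/cm³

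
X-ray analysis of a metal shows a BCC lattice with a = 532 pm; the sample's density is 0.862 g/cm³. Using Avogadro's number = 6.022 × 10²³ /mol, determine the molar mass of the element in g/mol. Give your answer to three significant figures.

A BCC cell has Z = 2 atoms; a = 5.320 × 10^-8 cm.
M = ρ·N_A·a³/Z = 0.862 × 6.022 × 10²³ × 1.506 × 10^-22 / 2 = 39.1 g/mol.

39.1 g/mol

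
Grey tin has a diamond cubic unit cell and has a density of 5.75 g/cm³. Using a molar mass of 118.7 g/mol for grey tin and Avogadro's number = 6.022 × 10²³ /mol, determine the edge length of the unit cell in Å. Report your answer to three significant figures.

With Z = 8 atoms per diamond cubic cell, a³ = Z·M/(N_A·ρ) = 8 × 118.7 / (6.022 × 10²³ × 5.750 g/cm³) = 2.742 × 10^-22 cm³.
a = (2.742 × 10^-22)^(1/3) = 6.497 × 10^-8 cm = 6.50 Å.

6.50 Å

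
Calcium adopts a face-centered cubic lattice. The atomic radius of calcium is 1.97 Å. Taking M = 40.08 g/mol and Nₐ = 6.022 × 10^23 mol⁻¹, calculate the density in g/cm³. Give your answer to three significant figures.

1.54 g/cm³

In an FCC lattice, atoms touch along the face diagonal, so √2·a = 4r, giving a = 5.572 Å = 5.572 × 10^-8 cm.
With Z = 4, ρ = Z·M/(N_A·a³) = 4 × 40.08 / (6.022 × 10²³ × 1.730 × 10^-22) = 1.539 g/cm³.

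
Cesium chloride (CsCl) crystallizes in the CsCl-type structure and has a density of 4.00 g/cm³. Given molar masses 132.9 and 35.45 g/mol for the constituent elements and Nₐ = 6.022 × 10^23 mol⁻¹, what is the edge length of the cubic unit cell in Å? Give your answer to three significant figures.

4.12 Å

M(CsCl) = 168.35 g/mol; Z = 1 formula unit per cell.
a³ = Z·M/(N_A·ρ) = 1 × 168.35 / (6.022 × 10²³ × 4.00) = 6.989 × 10^-23 cm³, so a = 4.119 × 10^-8 cm = 4.12 Å.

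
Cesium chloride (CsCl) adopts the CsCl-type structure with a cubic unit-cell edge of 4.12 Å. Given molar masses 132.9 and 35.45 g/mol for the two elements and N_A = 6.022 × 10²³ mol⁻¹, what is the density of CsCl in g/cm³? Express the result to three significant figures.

The CsCl-type structure contains Z = 1 formula unit per cell; M(CsCl) = 132.9 + 35.45 = 168.35 g/mol.
a³ = (4.120 × 10^-8 cm)³ = 6.993 × 10^-23 cm³.
ρ = 1 × 168.35 / (6.022 × 10²³ × 6.993 × 10^-23) = 3.997 g/cm³.

4.00 g/cm³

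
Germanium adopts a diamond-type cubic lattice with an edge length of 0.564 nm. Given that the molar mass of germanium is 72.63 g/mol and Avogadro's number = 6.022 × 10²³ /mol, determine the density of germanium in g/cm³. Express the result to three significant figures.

5.38 g/cm³

A diamond cubic unit cell contains Z = 8 atoms.
Cell volume: a³ = (0.564 nm)³ = (5.640 × 10^-8 cm)³ = 1.794 × 10^-22 cm³.
ρ = Z·M/(N_A·a³) = 8 × 72.63 / (6.022 × 10²³ × 1.794 × 10^-22) = 5.378 g/cm³.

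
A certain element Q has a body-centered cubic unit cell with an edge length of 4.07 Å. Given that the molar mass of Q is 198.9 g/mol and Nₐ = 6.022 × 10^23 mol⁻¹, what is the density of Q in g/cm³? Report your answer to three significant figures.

9.80 g/cm³

A BCC unit cell contains Z = 2 atoms.
Cell volume: a³ = (4.07 Å)³ = (4.070 × 10^-8 cm)³ = 6.742 × 10^-23 cm³.
ρ = Z·M/(N_A·a³) = 2 × 198.9 / (6.022 × 10²³ × 6.742 × 10^-23) = 9.798 g/cm³.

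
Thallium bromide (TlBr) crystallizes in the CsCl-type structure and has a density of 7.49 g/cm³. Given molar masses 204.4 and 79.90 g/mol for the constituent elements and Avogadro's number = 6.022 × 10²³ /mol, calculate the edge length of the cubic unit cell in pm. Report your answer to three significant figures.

M(TlBr) = 284.3 g/mol; Z = 1 formula unit per cell.
a³ = Z·M/(N_A·ρ) = 1 × 284.3 / (6.022 × 10²³ × 7.49) = 6.303 × 10^-23 cm³, so a = 3.980 × 10^-8 cm = 398 pm.

398 pm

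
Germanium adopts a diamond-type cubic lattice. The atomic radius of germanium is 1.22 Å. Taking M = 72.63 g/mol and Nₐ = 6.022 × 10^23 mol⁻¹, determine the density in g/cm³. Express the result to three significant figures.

5.39 g/cm³

In a diamond cubic lattice, nearest neighbors lie along the body diagonal with √3·a = 8r, giving a = 5.635 Å = 5.635 × 10^-8 cm.
With Z = 8, ρ = Z·M/(N_A·a³) = 8 × 72.63 / (6.022 × 10²³ × 1.789 × 10^-22) = 5.393 g/cm³.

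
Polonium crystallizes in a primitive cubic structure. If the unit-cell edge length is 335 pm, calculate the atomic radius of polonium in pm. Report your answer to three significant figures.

168 pm

In a simple cubic lattice, atoms touch along the cell edge, so a = 2r.
r = a/2 = 335/2 = 168 pm.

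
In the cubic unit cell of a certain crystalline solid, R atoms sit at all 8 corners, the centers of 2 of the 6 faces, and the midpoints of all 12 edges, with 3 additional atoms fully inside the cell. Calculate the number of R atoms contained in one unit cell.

Corner atoms are shared by 8 cells (1/8 each), face atoms by 2 (1/2 each), edge atoms by 4 (1/4 each), interior atoms are unshared.
Net atoms = 8 × 1/8 + 2 × 1/2 + 12 × 1/4 + 3 = 1 + 1 + 3 + 3 = 8.

8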